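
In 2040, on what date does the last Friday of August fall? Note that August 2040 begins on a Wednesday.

2040-08-31

August 2040 begins on a Wednesday, so the first Friday is August 3 (2 days later).
August 2040 has 31 days. Adding weeks: 3, 10, 17, 24, 31 — the last one ≤ 31 is the 31st.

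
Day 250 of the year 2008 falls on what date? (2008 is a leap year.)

January has 31 days (250 − 31 = 219 remain).
February has 29 days (219 − 29 = 190 remain).
March has 31 days (190 − 31 = 159 remain).
April has 30 days (159 − 30 = 129 remain).
May has 31 days (129 − 31 = 98 remain).
June has 30 days (98 − 30 = 68 remain).
July has 31 days (68 − 31 = 37 remain).
August has 31 days (37 − 31 = 6 remain).
6 into September → September 6.

2008-09-06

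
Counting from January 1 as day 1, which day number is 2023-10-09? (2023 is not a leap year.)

Days in months before October: 31 + 28 + 31 + 30 + 31 + 30 + 31 + 31 + 30 = 273.
Plus 9 days into October → day 282.

282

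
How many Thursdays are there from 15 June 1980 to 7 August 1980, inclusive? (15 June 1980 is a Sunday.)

8

15 June 1980 is a Sunday; the first Thursday on or after it is 19 June 1980 (4 days later).
From 19 June 1980 to 7 August 1980: 11 + 31 + 7 = 49 days (rest of June, July, August).
49 ÷ 7 = 7 full weeks with remainder 0, so 7 more Thursdays after the first → 8.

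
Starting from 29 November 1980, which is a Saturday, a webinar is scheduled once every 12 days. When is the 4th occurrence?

4 January 1981

The 4th occurrence is 3 intervals after the first: 3 × 12 = 36 days after 29 November 1980.
November has 30 days — 1 day to the end of November leaves 35.
December has 31 days (4 left).
4 days into January → 4 January 1981.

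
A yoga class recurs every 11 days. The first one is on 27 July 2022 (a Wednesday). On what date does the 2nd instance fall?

The 2nd occurrence is 1 interval after the first: 1 × 11 = 11 days after 27 July 2022.
July has 31 days — 4 days to the end of July leaves 7.
7 days into August → 7 August 2022.

7 August 2022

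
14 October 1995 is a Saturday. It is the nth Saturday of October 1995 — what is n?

Day 14 falls in week ⌈14/7⌉ of the month.
Days 1–7 hold the 1st Saturday, 8–14 the 2nd, 15–21 the 3rd, 22–28 the 4th, 29–31 the 5th.
14 is in the range for the 2nd.

2nd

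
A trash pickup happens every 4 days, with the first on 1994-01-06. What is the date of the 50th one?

1994-07-21

The 50th occurrence is 49 intervals after the first: 49 × 4 = 196 days after 1994-01-06.
January has 31 days — 25 days to the end of January leaves 171.
February has 28 days (143 left).
March has 31 days (112 left).
April has 30 days (82 left).
May has 31 days (51 left).
June has 30 days (21 left).
21 days into July → 1994-07-21.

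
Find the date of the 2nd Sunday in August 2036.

August 2036 begins on a Friday, so the first Sunday is August 3 (2 days later).
The 2nd Sunday is 1 weeks later: 3 + 7 = 10.

August 10, 2036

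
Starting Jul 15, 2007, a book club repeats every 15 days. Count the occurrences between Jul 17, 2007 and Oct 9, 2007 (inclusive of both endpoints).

5

Occurrences land 15·i days after Jul 15, 2007 for i = 0, 1, 2, …
Jul 17, 2007 is 2 days after the start; 2 ÷ 15 = 0 remainder 2; since the remainder is 2, round up to i = 1. First occurrence in the window: #2 on Jul 30, 2007 (1×15 = 15 days in).
Oct 9, 2007 is 86 days after the start; 86 ÷ 15 = 5 remainder 11. Last occurrence in the window: #6 on Sep 28, 2007.
Occurrences #2 through #6: 5 in total.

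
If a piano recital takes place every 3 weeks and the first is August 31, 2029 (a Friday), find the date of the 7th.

January 4, 2030

The 7th occurrence is 6 intervals after the first: 6 × 21 = 126 days after August 31, 2029.
August has 31 days — 0 days to the end of August leaves 126.
September has 30 days (96 left).
October has 31 days (65 left).
November has 30 days (35 left).
December has 31 days (4 left).
4 days into January → January 4, 2030.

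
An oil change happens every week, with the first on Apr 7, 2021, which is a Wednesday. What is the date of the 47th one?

The 47th occurrence is 46 intervals after the first: 46 × 7 = 322 days after Apr 7, 2021.
Apr has 30 days — 23 days to the end of Apr leaves 299.
May has 31 days (268 left).
Jun has 30 days (238 left).
Jul has 31 days (207 left).
Aug has 31 days (176 left).
Sep has 30 days (146 left).
Oct has 31 days (115 left).
Nov has 30 days (85 left).
Dec has 31 days (54 left).
Jan has 31 days (23 left).
23 days into Feb → Feb 23, 2022.

Feb 23, 2022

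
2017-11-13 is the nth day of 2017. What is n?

Days in months before November: 31 + 28 + 31 + 30 + 31 + 30 + 31 + 31 + 30 + 31 = 304.
Plus 13 days into November → day 317.

317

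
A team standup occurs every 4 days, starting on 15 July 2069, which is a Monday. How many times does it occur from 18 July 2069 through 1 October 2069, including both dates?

19

Occurrences land 4·i days after 15 July 2069 for i = 0, 1, 2, …
18 July 2069 is 3 days after the start; 3 ÷ 4 = 0 remainder 3; since the remainder is 3, round up to i = 1. First occurrence in the window: #2 on 19 July 2069 (1×4 = 4 days in).
1 October 2069 is 78 days after the start; 78 ÷ 4 = 19 remainder 2. Last occurrence in the window: #20 on 29 September 2069.
Occurrences #2 through #20: 19 in total.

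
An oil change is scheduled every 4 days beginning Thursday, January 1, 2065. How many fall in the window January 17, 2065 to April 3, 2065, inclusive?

Occurrences land 4·i days after January 1, 2065 for i = 0, 1, 2, …
January 17, 2065 is 16 days after the start; 16 ÷ 4 = 4 remainder 0. First occurrence in the window: #5 on January 17, 2065 (4×4 = 16 days in).
April 3, 2065 is 92 days after the start; 92 ÷ 4 = 23 remainder 0. Last occurrence in the window: #24 on April 3, 2065.
Occurrences #5 through #24: 20 in total.

20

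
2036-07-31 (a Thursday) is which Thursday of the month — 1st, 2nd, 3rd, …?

5th

Day 31 falls in week ⌈31/7⌉ of the month.
Days 1–7 hold the 1st Thursday, 8–14 the 2nd, 15–21 the 3rd, 22–28 the 4th, 29–31 the 5th.
31 is in the range for the 5th.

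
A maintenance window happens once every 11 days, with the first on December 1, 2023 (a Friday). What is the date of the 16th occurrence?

May 14, 2024

The 16th occurrence is 15 intervals after the first: 15 × 11 = 165 days after December 1, 2023.
December has 31 days — 30 days to the end of December leaves 135.
January has 31 days (104 left).
February has 29 days (75 left).
March has 31 days (44 left).
April has 30 days (14 left).
14 days into May → May 14, 2024.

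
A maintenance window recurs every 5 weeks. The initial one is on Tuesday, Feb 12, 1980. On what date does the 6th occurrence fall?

The 6th occurrence is 5 intervals after the first: 5 × 35 = 175 days after Feb 12, 1980.
Feb has 29 days — 17 days to the end of Feb leaves 158.
Mar has 31 days (127 left).
Apr has 30 days (97 left).
May has 31 days (66 left).
Jun has 30 days (36 left).
Jul has 31 days (5 left).
5 days into Aug → Aug 5, 1980.

Aug 5, 1980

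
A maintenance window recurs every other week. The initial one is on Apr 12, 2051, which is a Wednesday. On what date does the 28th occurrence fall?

Apr 24, 2052

The 28th occurrence is 27 intervals after the first: 27 × 14 = 378 days after Apr 12, 2051.
Apr has 30 days — 18 days to the end of Apr leaves 360.
May has 31 days (329 left).
Jun has 30 days (299 left).
Jul has 31 days (268 left).
Aug has 31 days (237 left).
Sep has 30 days (207 left).
Oct has 31 days (176 left).
Nov has 30 days (146 left).
Dec has 31 days (115 left).
Jan has 31 days (84 left).
Feb has 29 days (55 left).
Mar has 31 days (24 left).
24 days into Apr → Apr 24, 2052.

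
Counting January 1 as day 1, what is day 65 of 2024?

Jan has 31 days (65 − 31 = 34 remain).
Feb has 29 days (34 − 29 = 5 remain).
5 into Mar → Mar 5.

Mar 5, 2024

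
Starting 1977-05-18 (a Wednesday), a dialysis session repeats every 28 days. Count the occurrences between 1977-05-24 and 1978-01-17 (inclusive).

8

Occurrences land 28·i days after 1977-05-18 for i = 0, 1, 2, …
1977-05-24 is 6 days after the start; 6 ÷ 28 = 0 remainder 6; since the remainder is 6, round up to i = 1. First occurrence in the window: #2 on 1977-06-15 (1×28 = 28 days in).
1978-01-17 is 244 days after the start; 244 ÷ 28 = 8 remainder 20. Last occurrence in the window: #9 on 1977-12-28.
Occurrences #2 through #9: 8 in total.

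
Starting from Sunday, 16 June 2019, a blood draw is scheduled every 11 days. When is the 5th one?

The 5th occurrence is 4 intervals after the first: 4 × 11 = 44 days after 16 June 2019.
June has 30 days — 14 days to the end of June leaves 30.
30 days into July → 30 July 2019.

30 July 2019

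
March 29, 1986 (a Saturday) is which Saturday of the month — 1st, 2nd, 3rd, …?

5th

Day 29 falls in week ⌈29/7⌉ of the month.
Days 1–7 hold the 1st Saturday, 8–14 the 2nd, 15–21 the 3rd, 22–28 the 4th, 29–31 the 5th.
29 is in the range for the 5th.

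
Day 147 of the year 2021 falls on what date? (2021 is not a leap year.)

January has 31 days (147 − 31 = 116 remain).
February has 28 days (116 − 28 = 88 remain).
March has 31 days (88 − 31 = 57 remain).
April has 30 days (57 − 30 = 27 remain).
27 into May → May 27.

27 May 2021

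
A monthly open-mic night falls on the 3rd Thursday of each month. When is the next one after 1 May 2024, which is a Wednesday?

16 May 2024

May 2024 starts on a Wednesday; its first Thursday is the 2nd, so the 3rd Thursday is the 16th — 16 May 2024.
16 May 2024 is after 1 May 2024, so that is the next one.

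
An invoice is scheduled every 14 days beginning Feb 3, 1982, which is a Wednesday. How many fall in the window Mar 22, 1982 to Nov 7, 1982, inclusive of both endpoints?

16

Occurrences land 14·i days after Feb 3, 1982 for i = 0, 1, 2, …
Mar 22, 1982 is 47 days after the start; 47 ÷ 14 = 3 remainder 5; since the remainder is 5, round up to i = 4. First occurrence in the window: #5 on Mar 31, 1982 (4×14 = 56 days in).
Nov 7, 1982 is 277 days after the start; 277 ÷ 14 = 19 remainder 11. Last occurrence in the window: #20 on Oct 27, 1982.
Occurrences #5 through #20: 16 in total.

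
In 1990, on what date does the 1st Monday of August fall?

August 1990 begins on a Wednesday, so the first Monday is August 6 (5 days later).

6 August 1990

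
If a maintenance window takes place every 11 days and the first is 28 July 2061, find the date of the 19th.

11 February 2062

The 19th occurrence is 18 intervals after the first: 18 × 11 = 198 days after 28 July 2061.
July has 31 days — 3 days to the end of July leaves 195.
August has 31 days (164 left).
September has 30 days (134 left).
October has 31 days (103 left).
November has 30 days (73 left).
December has 31 days (42 left).
January has 31 days (11 left).
11 days into February → 11 February 2062.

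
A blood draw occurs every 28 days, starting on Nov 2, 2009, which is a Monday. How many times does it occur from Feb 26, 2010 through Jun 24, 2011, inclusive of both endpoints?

17

Occurrences land 28·i days after Nov 2, 2009 for i = 0, 1, 2, …
Feb 26, 2010 is 116 days after the start; 116 ÷ 28 = 4 remainder 4; since the remainder is 4, round up to i = 5. First occurrence in the window: #6 on Mar 22, 2010 (5×28 = 140 days in).
Jun 24, 2011 is 599 days after the start; 599 ÷ 28 = 21 remainder 11. Last occurrence in the window: #22 on Jun 13, 2011.
Occurrences #6 through #22: 17 in total.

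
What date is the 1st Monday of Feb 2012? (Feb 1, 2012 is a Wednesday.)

Feb 2012 begins on a Wednesday, so the first Monday is Feb 6 (5 days later).

Feb 6, 2012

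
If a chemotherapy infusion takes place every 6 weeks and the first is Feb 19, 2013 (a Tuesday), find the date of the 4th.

Jun 25, 2013

The 4th occurrence is 3 intervals after the first: 3 × 42 = 126 days after Feb 19, 2013.
Feb has 28 days — 9 days to the end of Feb leaves 117.
Mar has 31 days (86 left).
Apr has 30 days (56 left).
May has 31 days (25 left).
25 days into Jun → Jun 25, 2013.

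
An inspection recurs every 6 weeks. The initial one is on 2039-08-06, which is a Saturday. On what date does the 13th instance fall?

2040-12-22

The 13th occurrence is 12 intervals after the first: 12 × 42 = 504 days after 2039-08-06.
August has 31 days — 25 days to the end of August leaves 479.
From end of August to end of 2039 is 122 days (357 left).
January has 31 days (326 left).
February has 29 days (297 left).
March has 31 days (266 left).
April has 30 days (236 left).
May has 31 days (205 left).
June has 30 days (175 left).
July has 31 days (144 left).
August has 31 days (113 left).
September has 30 days (83 left).
October has 31 days (52 left).
November has 30 days (22 left).
22 days into December → 2040-12-22.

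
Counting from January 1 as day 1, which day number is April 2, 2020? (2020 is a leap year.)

93

Days in months before April: 31 + 29 + 31 = 91.
Plus 2 days into April → day 93.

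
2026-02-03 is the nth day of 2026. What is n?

Days in months before February: 31 = 31.
Plus 3 days into February → day 34.

34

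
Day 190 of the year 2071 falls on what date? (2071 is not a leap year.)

July 9, 2071

January has 31 days (190 − 31 = 159 remain).
February has 28 days (159 − 28 = 131 remain).
March has 31 days (131 − 31 = 100 remain).
April has 30 days (100 − 30 = 70 remain).
May has 31 days (70 − 31 = 39 remain).
June has 30 days (39 − 30 = 9 remain).
9 into July → July 9.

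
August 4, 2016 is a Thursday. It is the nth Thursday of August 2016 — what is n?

Day 4 falls in week ⌈4/7⌉ of the month.
Days 1–7 hold the 1st Thursday, 8–14 the 2nd, 15–21 the 3rd, 22–28 the 4th, 29–31 the 5th.
4 is in the range for the 1st.

1st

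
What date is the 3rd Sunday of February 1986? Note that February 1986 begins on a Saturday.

February 1986 begins on a Saturday, so the first Sunday is February 2 (1 day later).
The 3rd Sunday is 2 weeks later: 2 + 14 = 16.

16 February 1986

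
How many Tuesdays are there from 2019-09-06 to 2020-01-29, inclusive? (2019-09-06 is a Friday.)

21

2019-09-06 is a Friday; the first Tuesday on or after it is 2019-09-10 (4 days later).
From 2019-09-10 to 2020-01-29: 20 + 31 + 30 + 31 + 29 = 141 days (rest of September, October, November, December, January).
141 ÷ 7 = 20 full weeks with remainder 1, so 20 more Tuesdays after the first → 21.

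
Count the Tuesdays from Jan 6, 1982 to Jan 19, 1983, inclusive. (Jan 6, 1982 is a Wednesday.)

Jan 6, 1982 is a Wednesday; the first Tuesday on or after it is Jan 12, 1982 (6 days later).
From Jan 12, 1982 to Jan 19, 1983: 353 + 19 = 372 days (rest of 1982, to Jan 19, 1983 in 1983).
372 ÷ 7 = 53 full weeks with remainder 1, so 53 more Tuesdays after the first → 54.

54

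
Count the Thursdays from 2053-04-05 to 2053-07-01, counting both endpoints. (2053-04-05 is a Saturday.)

2053-04-05 is a Saturday; the first Thursday on or after it is 2053-04-10 (5 days later).
From 2053-04-10 to 2053-07-01: 20 + 31 + 30 + 1 = 82 days (rest of April, May, June, July).
82 ÷ 7 = 11 full weeks with remainder 5, so 11 more Thursdays after the first → 12.

12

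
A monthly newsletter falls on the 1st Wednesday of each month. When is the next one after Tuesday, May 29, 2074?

June 6, 2074

May 2074 starts on a Tuesday, so its 1st Wednesday is May 2, 2074 (1 day in).
That is not after May 29, 2074, so look at June 2074.
June 2074 starts on a Friday, so its 1st Wednesday is June 6, 2074 (5 days in).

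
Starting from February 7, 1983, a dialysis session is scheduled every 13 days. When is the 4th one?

March 18, 1983

The 4th occurrence is 3 intervals after the first: 3 × 13 = 39 days after February 7, 1983.
February has 28 days — 21 days to the end of February leaves 18.
18 days into March → March 18, 1983.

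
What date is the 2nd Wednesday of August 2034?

August 2034 begins on a Tuesday, so the first Wednesday is August 2 (1 day later).
The 2nd Wednesday is 1 weeks later: 2 + 7 = 9.

2034-08-09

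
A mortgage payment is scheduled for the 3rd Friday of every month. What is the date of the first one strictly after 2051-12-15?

2052-01-19

December 2051 starts on a Friday; its first Friday is the 1st, so the 3rd Friday is the 15th — 2051-12-15.
That is not after 2051-12-15, so look at January 2052.
January 2052 starts on a Monday; its first Friday is the 5th, so the 3rd Friday is the 19th — 2052-01-19.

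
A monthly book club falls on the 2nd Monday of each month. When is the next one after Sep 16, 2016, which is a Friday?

Sep 2016 starts on a Thursday; its first Monday is the 5th, so the 2nd Monday is the 12th — Sep 12, 2016.
That is not after Sep 16, 2016, so look at Oct 2016.
Oct 2016 starts on a Saturday; its first Monday is the 3rd, so the 2nd Monday is the 10th — Oct 10, 2016.

Oct 10, 2016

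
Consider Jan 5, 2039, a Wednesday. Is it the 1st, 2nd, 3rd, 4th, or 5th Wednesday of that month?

1st

Day 5 falls in week ⌈5/7⌉ of the month.
Days 1–7 hold the 1st Wednesday, 8–14 the 2nd, 15–21 the 3rd, 22–28 the 4th, 29–31 the 5th.
5 is in the range for the 1st.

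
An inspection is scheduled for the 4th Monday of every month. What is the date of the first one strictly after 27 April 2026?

25 May 2026

April 2026 starts on a Wednesday; its first Monday is the 6th, so the 4th Monday is the 27th — 27 April 2026.
That is not after 27 April 2026, so look at May 2026.
May 2026 starts on a Friday; its first Monday is the 4th, so the 4th Monday is the 25th — 25 May 2026.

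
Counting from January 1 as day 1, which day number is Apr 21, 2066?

111

Days in months before Apr: 31 + 28 + 31 = 90.
Plus 21 days into Apr → day 111.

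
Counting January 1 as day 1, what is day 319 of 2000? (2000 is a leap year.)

2000-11-14

January has 31 days (319 − 31 = 288 remain).
February has 29 days (288 − 29 = 259 remain).
March has 31 days (259 − 31 = 228 remain).
April has 30 days (228 − 30 = 198 remain).
May has 31 days (198 − 31 = 167 remain).
June has 30 days (167 − 30 = 137 remain).
July has 31 days (137 − 31 = 106 remain).
August has 31 days (106 − 31 = 75 remain).
September has 30 days (75 − 30 = 45 remain).
October has 31 days (45 − 31 = 14 remain).
14 into November → November 14.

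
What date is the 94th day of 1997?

January has 31 days (94 − 31 = 63 remain).
February has 28 days (63 − 28 = 35 remain).
March has 31 days (35 − 31 = 4 remain).
4 into April → April 4.

April 4, 1997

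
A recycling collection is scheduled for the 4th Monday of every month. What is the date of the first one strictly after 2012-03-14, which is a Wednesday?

2012-03-26

March 2012 starts on a Thursday; its first Monday is the 5th, so the 4th Monday is the 26th — 2012-03-26.
2012-03-26 is after 2012-03-14, so that is the next one.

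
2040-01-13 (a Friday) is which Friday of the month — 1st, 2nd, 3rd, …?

2nd

Day 13 falls in week ⌈13/7⌉ of the month.
Days 1–7 hold the 1st Friday, 8–14 the 2nd, 15–21 the 3rd, 22–28 the 4th, 29–31 the 5th.
13 is in the range for the 2nd.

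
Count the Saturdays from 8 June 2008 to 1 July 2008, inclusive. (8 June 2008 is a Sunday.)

3

8 June 2008 is a Sunday; the first Saturday on or after it is 14 June 2008 (6 days later).
From 14 June 2008 to 1 July 2008: 16 + 1 = 17 days (rest of June, July).
17 ÷ 7 = 2 full weeks with remainder 3, so 2 more Saturdays after the first → 3.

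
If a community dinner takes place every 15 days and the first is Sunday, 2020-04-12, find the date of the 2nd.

2020-04-27

The 2nd occurrence is 1 interval after the first: 1 × 15 = 15 days after 2020-04-12.
15 days later is 2020-04-27.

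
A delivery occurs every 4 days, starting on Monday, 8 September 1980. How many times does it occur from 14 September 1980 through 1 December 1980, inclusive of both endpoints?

20

Occurrences land 4·i days after 8 September 1980 for i = 0, 1, 2, …
14 September 1980 is 6 days after the start; 6 ÷ 4 = 1 remainder 2; since the remainder is 2, round up to i = 2. First occurrence in the window: #3 on 16 September 1980 (2×4 = 8 days in).
1 December 1980 is 84 days after the start; 84 ÷ 4 = 21 remainder 0. Last occurrence in the window: #22 on 1 December 1980.
Occurrences #3 through #22: 20 in total.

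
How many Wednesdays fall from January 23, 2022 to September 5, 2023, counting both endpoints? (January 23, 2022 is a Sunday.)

84

January 23, 2022 is a Sunday; the first Wednesday on or after it is January 26, 2022 (3 days later).
From January 26, 2022 to September 5, 2023: 339 + 248 = 587 days (rest of 2022, to September 5, 2023 in 2023).
587 ÷ 7 = 83 full weeks with remainder 6, so 83 more Wednesdays after the first → 84.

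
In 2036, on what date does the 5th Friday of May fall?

May 2036 begins on a Thursday, so the first Friday is May 2 (1 day later).
The 5th Friday is 4 weeks later: 2 + 28 = 30.

30 May 2036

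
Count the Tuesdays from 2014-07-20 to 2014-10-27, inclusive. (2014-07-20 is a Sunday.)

2014-07-20 is a Sunday; the first Tuesday on or after it is 2014-07-22 (2 days later).
From 2014-07-22 to 2014-10-27: 9 + 31 + 30 + 27 = 97 days (rest of July, August, September, October).
97 ÷ 7 = 13 full weeks with remainder 6, so 13 more Tuesdays after the first → 14.

14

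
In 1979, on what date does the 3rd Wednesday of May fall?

May 1979 begins on a Tuesday, so the first Wednesday is May 2 (1 day later).
The 3rd Wednesday is 2 weeks later: 2 + 14 = 16.

1979-05-16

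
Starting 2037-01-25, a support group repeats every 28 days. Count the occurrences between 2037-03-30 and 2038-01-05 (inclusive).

10

Occurrences land 28·i days after 2037-01-25 for i = 0, 1, 2, …
2037-03-30 is 64 days after the start; 64 ÷ 28 = 2 remainder 8; since the remainder is 8, round up to i = 3. First occurrence in the window: #4 on 2037-04-19 (3×28 = 84 days in).
2038-01-05 is 345 days after the start; 345 ÷ 28 = 12 remainder 9. Last occurrence in the window: #13 on 2037-12-27.
Occurrences #4 through #13: 10 in total.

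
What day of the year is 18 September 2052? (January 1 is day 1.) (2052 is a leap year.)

Days in months before September: 31 + 29 + 31 + 30 + 31 + 30 + 31 + 31 = 244.
Plus 18 days into September → day 262.

262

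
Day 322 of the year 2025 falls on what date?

January has 31 days (322 − 31 = 291 remain).
February has 28 days (291 − 28 = 263 remain).
March has 31 days (263 − 31 = 232 remain).
April has 30 days (232 − 30 = 202 remain).
May has 31 days (202 − 31 = 171 remain).
June has 30 days (171 − 30 = 141 remain).
July has 31 days (141 − 31 = 110 remain).
August has 31 days (110 − 31 = 79 remain).
September has 30 days (79 − 30 = 49 remain).
October has 31 days (49 − 31 = 18 remain).
18 into November → November 18.

18 November 2025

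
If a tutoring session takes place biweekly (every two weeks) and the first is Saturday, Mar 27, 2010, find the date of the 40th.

Sep 24, 2011

The 40th occurrence is 39 intervals after the first: 39 × 14 = 546 days after Mar 27, 2010.
Mar has 31 days — 4 days to the end of Mar leaves 542.
From end of Mar to end of 2010 is 275 days (267 left).
Jan has 31 days (236 left).
Feb has 28 days (208 left).
Mar has 31 days (177 left).
Apr has 30 days (147 left).
May has 31 days (116 left).
Jun has 30 days (86 left).
Jul has 31 days (55 left).
Aug has 31 days (24 left).
24 days into Sep → Sep 24, 2011.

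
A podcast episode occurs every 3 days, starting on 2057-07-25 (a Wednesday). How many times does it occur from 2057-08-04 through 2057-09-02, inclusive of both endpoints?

10

Occurrences land 3·i days after 2057-07-25 for i = 0, 1, 2, …
2057-08-04 is 10 days after the start; 10 ÷ 3 = 3 remainder 1; since the remainder is 1, round up to i = 4. First occurrence in the window: #5 on 2057-08-06 (4×3 = 12 days in).
2057-09-02 is 39 days after the start; 39 ÷ 3 = 13 remainder 0. Last occurrence in the window: #14 on 2057-09-02.
Occurrences #5 through #14: 10 in total.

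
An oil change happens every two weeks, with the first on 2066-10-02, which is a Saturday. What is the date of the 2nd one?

2066-10-16

The 2nd occurrence is 1 interval after the first: 1 × 14 = 14 days after 2066-10-02.
14 days later is 2066-10-16.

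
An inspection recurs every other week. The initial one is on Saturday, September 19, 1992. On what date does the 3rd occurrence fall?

October 17, 1992

The 3rd occurrence is 2 intervals after the first: 2 × 14 = 28 days after September 19, 1992.
September has 30 days — 11 days to the end of September leaves 17.
17 days into October → October 17, 1992.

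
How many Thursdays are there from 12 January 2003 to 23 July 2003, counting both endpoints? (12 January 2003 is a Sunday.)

12 January 2003 is a Sunday; the first Thursday on or after it is 16 January 2003 (4 days later).
From 16 January 2003 to 23 July 2003: 15 + 28 + 31 + 30 + 31 + 30 + 23 = 188 days (rest of January, February, March, April, May, June, July).
188 ÷ 7 = 26 full weeks with remainder 6, so 26 more Thursdays after the first → 27.

27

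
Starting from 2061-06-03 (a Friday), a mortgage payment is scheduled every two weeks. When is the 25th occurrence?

2062-05-05

The 25th occurrence is 24 intervals after the first: 24 × 14 = 336 days after 2061-06-03.
June has 30 days — 27 days to the end of June leaves 309.
July has 31 days (278 left).
August has 31 days (247 left).
September has 30 days (217 left).
October has 31 days (186 left).
November has 30 days (156 left).
December has 31 days (125 left).
January has 31 days (94 left).
February has 28 days (66 left).
March has 31 days (35 left).
April has 30 days (5 left).
5 days into May → 2062-05-05.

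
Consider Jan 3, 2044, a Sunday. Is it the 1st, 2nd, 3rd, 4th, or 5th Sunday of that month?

Day 3 falls in week ⌈3/7⌉ of the month.
Days 1–7 hold the 1st Sunday, 8–14 the 2nd, 15–21 the 3rd, 22–28 the 4th, 29–31 the 5th.
3 is in the range for the 1st.

1st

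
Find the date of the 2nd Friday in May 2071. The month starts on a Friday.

May 8, 2071

May 2071 begins on a Friday, so the first Friday is May 1.
The 2nd Friday is 1 weeks later: 1 + 7 = 8.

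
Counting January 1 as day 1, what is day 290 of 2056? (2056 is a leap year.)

Oct 16, 2056

Jan has 31 days (290 − 31 = 259 remain).
Feb has 29 days (259 − 29 = 230 remain).
Mar has 31 days (230 − 31 = 199 remain).
Apr has 30 days (199 − 30 = 169 remain).
May has 31 days (169 − 31 = 138 remain).
Jun has 30 days (138 − 30 = 108 remain).
Jul has 31 days (108 − 31 = 77 remain).
Aug has 31 days (77 − 31 = 46 remain).
Sep has 30 days (46 − 30 = 16 remain).
16 into Oct → Oct 16.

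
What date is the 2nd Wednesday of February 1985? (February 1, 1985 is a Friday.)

February 13, 1985

February 1985 begins on a Friday, so the first Wednesday is February 6 (5 days later).
The 2nd Wednesday is 1 weeks later: 6 + 7 = 13.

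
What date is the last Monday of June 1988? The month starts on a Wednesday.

June 27, 1988

June 1988 begins on a Wednesday, so the first Monday is June 6 (5 days later).
June 1988 has 30 days. Adding weeks: 6, 13, 20, 27 — the last one ≤ 30 is the 27th.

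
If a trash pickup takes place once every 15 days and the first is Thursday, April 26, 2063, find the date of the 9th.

August 24, 2063

The 9th occurrence is 8 intervals after the first: 8 × 15 = 120 days after April 26, 2063.
April has 30 days — 4 days to the end of April leaves 116.
May has 31 days (85 left).
June has 30 days (55 left).
July has 31 days (24 left).
24 days into August → August 24, 2063.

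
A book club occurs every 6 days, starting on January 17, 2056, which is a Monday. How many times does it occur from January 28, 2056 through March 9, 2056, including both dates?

Occurrences land 6·i days after January 17, 2056 for i = 0, 1, 2, …
January 28, 2056 is 11 days after the start; 11 ÷ 6 = 1 remainder 5; since the remainder is 5, round up to i = 2. First occurrence in the window: #3 on January 29, 2056 (2×6 = 12 days in).
March 9, 2056 is 52 days after the start; 52 ÷ 6 = 8 remainder 4. Last occurrence in the window: #9 on March 5, 2056.
Occurrences #3 through #9: 7 in total.

7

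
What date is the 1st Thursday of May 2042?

The first Thursday of May 2042 is May 1.

1 May 2042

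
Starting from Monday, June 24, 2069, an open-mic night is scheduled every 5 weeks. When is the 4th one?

October 7, 2069

The 4th occurrence is 3 intervals after the first: 3 × 35 = 105 days after June 24, 2069.
June has 30 days — 6 days to the end of June leaves 99.
July has 31 days (68 left).
August has 31 days (37 left).
September has 30 days (7 left).
7 days into October → October 7, 2069.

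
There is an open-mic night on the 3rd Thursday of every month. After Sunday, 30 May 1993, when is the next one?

17 June 1993

May 1993 starts on a Saturday; its first Thursday is the 6th, so the 3rd Thursday is the 20th — 20 May 1993.
That is not after 30 May 1993, so look at June 1993.
June 1993 starts on a Tuesday; its first Thursday is the 3rd, so the 3rd Thursday is the 17th — 17 June 1993.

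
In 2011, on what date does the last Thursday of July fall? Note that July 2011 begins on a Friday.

July 2011 begins on a Friday, so the first Thursday is July 7 (6 days later).
July 2011 has 31 days. Adding weeks: 7, 14, 21, 28 — the last one ≤ 31 is the 28th.

28 July 2011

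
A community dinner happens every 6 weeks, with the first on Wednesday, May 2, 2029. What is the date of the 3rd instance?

The 3rd occurrence is 2 intervals after the first: 2 × 42 = 84 days after May 2, 2029.
May has 31 days — 29 days to the end of May leaves 55.
Jun has 30 days (25 left).
25 days into Jul → Jul 25, 2029.

Jul 25, 2029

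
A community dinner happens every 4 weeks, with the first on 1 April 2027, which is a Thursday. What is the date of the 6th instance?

The 6th occurrence is 5 intervals after the first: 5 × 28 = 140 days after 1 April 2027.
April has 30 days — 29 days to the end of April leaves 111.
May has 31 days (80 left).
June has 30 days (50 left).
July has 31 days (19 left).
19 days into August → 19 August 2027.

19 August 2027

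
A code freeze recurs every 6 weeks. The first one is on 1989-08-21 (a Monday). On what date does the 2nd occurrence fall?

The 2nd occurrence is 1 interval after the first: 1 × 42 = 42 days after 1989-08-21.
August has 31 days — 10 days to the end of August leaves 32.
September has 30 days (2 left).
2 days into October → 1989-10-02.

1989-10-02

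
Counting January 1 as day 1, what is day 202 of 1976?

January has 31 days (202 − 31 = 171 remain).
February has 29 days (171 − 29 = 142 remain).
March has 31 days (142 − 31 = 111 remain).
April has 30 days (111 − 30 = 81 remain).
May has 31 days (81 − 31 = 50 remain).
June has 30 days (50 − 30 = 20 remain).
20 into July → July 20.

July 20, 1976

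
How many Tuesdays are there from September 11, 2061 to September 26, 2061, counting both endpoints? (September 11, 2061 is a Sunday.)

2

September 11, 2061 is a Sunday; the first Tuesday on or after it is September 13, 2061 (2 days later).
From September 13, 2061 to September 26, 2061 is 26 − 13 = 13 days.
13 ÷ 7 = 1 full weeks with remainder 6, so 1 more Tuesdays after the first → 2.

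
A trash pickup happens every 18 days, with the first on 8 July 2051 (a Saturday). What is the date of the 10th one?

The 10th occurrence is 9 intervals after the first: 9 × 18 = 162 days after 8 July 2051.
July has 31 days — 23 days to the end of July leaves 139.
August has 31 days (108 left).
September has 30 days (78 left).
October has 31 days (47 left).
November has 30 days (17 left).
17 days into December → 17 December 2051.

17 December 2051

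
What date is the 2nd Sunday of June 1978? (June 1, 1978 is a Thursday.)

11 June 1978

June 1978 begins on a Thursday, so the first Sunday is June 4 (3 days later).
The 2nd Sunday is 1 weeks later: 4 + 7 = 11.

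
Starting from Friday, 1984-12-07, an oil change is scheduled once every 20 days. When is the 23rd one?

The 23rd occurrence is 22 intervals after the first: 22 × 20 = 440 days after 1984-12-07.
December has 31 days — 24 days to the end of December leaves 416.
1985 has 365 days (51 left).
January has 31 days (20 left).
20 days into February → 1986-02-20.

1986-02-20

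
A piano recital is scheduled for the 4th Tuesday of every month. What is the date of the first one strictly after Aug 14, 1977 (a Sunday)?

Aug 23, 1977

Aug 1977 starts on a Monday; its first Tuesday is the 2nd, so the 4th Tuesday is the 23rd — Aug 23, 1977.
Aug 23, 1977 is after Aug 14, 1977, so that is the next one.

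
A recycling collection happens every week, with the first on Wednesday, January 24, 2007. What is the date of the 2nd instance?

January 31, 2007

The 2nd occurrence is 1 interval after the first: 1 × 7 = 7 days after January 24, 2007.
7 days later is January 31, 2007.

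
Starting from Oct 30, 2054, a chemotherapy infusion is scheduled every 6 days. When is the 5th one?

The 5th occurrence is 4 intervals after the first: 4 × 6 = 24 days after Oct 30, 2054.
Oct has 31 days — 1 day to the end of Oct leaves 23.
23 days into Nov → Nov 23, 2054.

Nov 23, 2054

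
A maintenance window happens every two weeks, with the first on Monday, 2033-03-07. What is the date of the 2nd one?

2033-03-21

The 2nd occurrence is 1 interval after the first: 1 × 14 = 14 days after 2033-03-07.
14 days later is 2033-03-21.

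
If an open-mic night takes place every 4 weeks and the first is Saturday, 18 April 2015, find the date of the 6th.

5 September 2015

The 6th occurrence is 5 intervals after the first: 5 × 28 = 140 days after 18 April 2015.
April has 30 days — 12 days to the end of April leaves 128.
May has 31 days (97 left).
June has 30 days (67 left).
July has 31 days (36 left).
August has 31 days (5 left).
5 days into September → 5 September 2015.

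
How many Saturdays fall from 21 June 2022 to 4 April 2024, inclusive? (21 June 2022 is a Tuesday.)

21 June 2022 is a Tuesday; the first Saturday on or after it is 25 June 2022 (4 days later).
From 25 June 2022 to 4 April 2024: 189 + 365 + 95 = 649 days (rest of 2022, 2023, to 4 April 2024 in 2024).
649 ÷ 7 = 92 full weeks with remainder 5, so 92 more Saturdays after the first → 93.

93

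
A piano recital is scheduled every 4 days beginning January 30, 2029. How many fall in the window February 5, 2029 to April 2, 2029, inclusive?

Occurrences land 4·i days after January 30, 2029 for i = 0, 1, 2, …
February 5, 2029 is 6 days after the start; 6 ÷ 4 = 1 remainder 2; since the remainder is 2, round up to i = 2. First occurrence in the window: #3 on February 7, 2029 (2×4 = 8 days in).
April 2, 2029 is 62 days after the start; 62 ÷ 4 = 15 remainder 2. Last occurrence in the window: #16 on March 31, 2029.
Occurrences #3 through #16: 14 in total.

14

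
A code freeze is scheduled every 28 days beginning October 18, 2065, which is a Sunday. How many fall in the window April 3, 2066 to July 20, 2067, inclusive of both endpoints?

17

Occurrences land 28·i days after October 18, 2065 for i = 0, 1, 2, …
April 3, 2066 is 167 days after the start; 167 ÷ 28 = 5 remainder 27; since the remainder is 27, round up to i = 6. First occurrence in the window: #7 on April 4, 2066 (6×28 = 168 days in).
July 20, 2067 is 640 days after the start; 640 ÷ 28 = 22 remainder 24. Last occurrence in the window: #23 on June 26, 2067.
Occurrences #7 through #23: 17 in total.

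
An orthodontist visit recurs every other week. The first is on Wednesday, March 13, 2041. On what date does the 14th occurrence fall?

The 14th occurrence is 13 intervals after the first: 13 × 14 = 182 days after March 13, 2041.
March has 31 days — 18 days to the end of March leaves 164.
April has 30 days (134 left).
May has 31 days (103 left).
June has 30 days (73 left).
July has 31 days (42 left).
August has 31 days (11 left).
11 days into September → September 11, 2041.

September 11, 2041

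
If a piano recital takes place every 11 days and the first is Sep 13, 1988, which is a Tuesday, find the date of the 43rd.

Dec 19, 1989

The 43rd occurrence is 42 intervals after the first: 42 × 11 = 462 days after Sep 13, 1988.
Sep has 30 days — 17 days to the end of Sep leaves 445.
From end of Sep to end of 1988 is 92 days (353 left).
Jan has 31 days (322 left).
Feb has 28 days (294 left).
Mar has 31 days (263 left).
Apr has 30 days (233 left).
May has 31 days (202 left).
Jun has 30 days (172 left).
Jul has 31 days (141 left).
Aug has 31 days (110 left).
Sep has 30 days (80 left).
Oct has 31 days (49 left).
Nov has 30 days (19 left).
19 days into Dec → Dec 19, 1989.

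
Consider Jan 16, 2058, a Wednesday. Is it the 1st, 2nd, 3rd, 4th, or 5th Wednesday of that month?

Day 16 falls in week ⌈16/7⌉ of the month.
Days 1–7 hold the 1st Wednesday, 8–14 the 2nd, 15–21 the 3rd, 22–28 the 4th, 29–31 the 5th.
16 is in the range for the 3rd.

3rd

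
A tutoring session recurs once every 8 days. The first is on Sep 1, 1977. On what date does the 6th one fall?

The 6th occurrence is 5 intervals after the first: 5 × 8 = 40 days after Sep 1, 1977.
Sep has 30 days — 29 days to the end of Sep leaves 11.
11 days into Oct → Oct 11, 1977.

Oct 11, 1977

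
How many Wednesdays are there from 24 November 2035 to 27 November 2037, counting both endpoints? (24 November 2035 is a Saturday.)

24 November 2035 is a Saturday; the first Wednesday on or after it is 28 November 2035 (4 days later).
From 28 November 2035 to 27 November 2037: 33 + 366 + 331 = 730 days (rest of 2035, 2036, to 27 November 2037 in 2037).
730 ÷ 7 = 104 full weeks with remainder 2, so 104 more Wednesdays after the first → 105.

105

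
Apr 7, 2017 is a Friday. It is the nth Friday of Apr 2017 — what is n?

1st

Day 7 falls in week ⌈7/7⌉ of the month.
Days 1–7 hold the 1st Friday, 8–14 the 2nd, 15–21 the 3rd, 22–28 the 4th, 29–31 the 5th.
7 is in the range for the 1st.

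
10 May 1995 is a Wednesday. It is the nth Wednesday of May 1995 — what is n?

Day 10 falls in week ⌈10/7⌉ of the month.
Days 1–7 hold the 1st Wednesday, 8–14 the 2nd, 15–21 the 3rd, 22–28 the 4th, 29–31 the 5th.
10 is in the range for the 2nd.

2nd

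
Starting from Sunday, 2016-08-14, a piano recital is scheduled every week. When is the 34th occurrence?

2017-04-02

The 34th occurrence is 33 intervals after the first: 33 × 7 = 231 days after 2016-08-14.
August has 31 days — 17 days to the end of August leaves 214.
September has 30 days (184 left).
October has 31 days (153 left).
November has 30 days (123 left).
December has 31 days (92 left).
January has 31 days (61 left).
February has 28 days (33 left).
March has 31 days (2 left).
2 days into April → 2017-04-02.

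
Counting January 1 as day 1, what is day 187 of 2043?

July 6, 2043

January has 31 days (187 − 31 = 156 remain).
February has 28 days (156 − 28 = 128 remain).
March has 31 days (128 − 31 = 97 remain).
April has 30 days (97 − 30 = 67 remain).
May has 31 days (67 − 31 = 36 remain).
June has 30 days (36 − 30 = 6 remain).
6 into July → July 6.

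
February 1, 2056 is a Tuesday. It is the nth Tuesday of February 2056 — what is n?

Day 1 falls in week ⌈1/7⌉ of the month.
Days 1–7 hold the 1st Tuesday, 8–14 the 2nd, 15–21 the 3rd, 22–28 the 4th, 29–31 the 5th.
1 is in the range for the 1st.

1st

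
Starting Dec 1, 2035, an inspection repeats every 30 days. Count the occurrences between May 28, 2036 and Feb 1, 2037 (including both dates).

Occurrences land 30·i days after Dec 1, 2035 for i = 0, 1, 2, …
May 28, 2036 is 179 days after the start; 179 ÷ 30 = 5 remainder 29; since the remainder is 29, round up to i = 6. First occurrence in the window: #7 on May 29, 2036 (6×30 = 180 days in).
Feb 1, 2037 is 428 days after the start; 428 ÷ 30 = 14 remainder 8. Last occurrence in the window: #15 on Jan 24, 2037.
Occurrences #7 through #15: 9 in total.

9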